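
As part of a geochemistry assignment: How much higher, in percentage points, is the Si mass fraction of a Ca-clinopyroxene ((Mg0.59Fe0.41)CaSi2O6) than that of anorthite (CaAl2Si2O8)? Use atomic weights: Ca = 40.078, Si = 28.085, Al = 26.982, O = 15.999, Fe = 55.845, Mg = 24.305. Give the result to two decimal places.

4.29 percentage points

M((Mg0.59Fe0.41)CaSi2O6) = 229.478 g/mol, so wt% Si = 56.170/229.478 × 100 = 24.48%.
M(CaAl2Si2O8) = 278.204 g/mol, so wt% Si = 56.170/278.204 × 100 = 20.19%.
24.48 − 20.19 = 4.29 pp.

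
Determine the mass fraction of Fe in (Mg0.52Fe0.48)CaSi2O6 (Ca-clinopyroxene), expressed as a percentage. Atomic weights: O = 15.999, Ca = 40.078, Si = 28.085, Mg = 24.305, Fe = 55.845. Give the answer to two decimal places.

M((Mg0.52Fe0.48)CaSi2O6) = 231.686 g/mol.
Fe contributes 0.48 × 55.845 = 26.806 g per mole.
26.806/231.686 = 0.1157 → 11.57%.

11.57 weight percent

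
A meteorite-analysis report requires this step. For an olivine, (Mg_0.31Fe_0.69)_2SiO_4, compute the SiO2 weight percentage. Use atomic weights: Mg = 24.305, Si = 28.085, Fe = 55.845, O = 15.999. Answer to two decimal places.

32.62 wt%

Formula mass = 184.216 g/mol.
1 Si → 1.0000 mol SiO2 per formula unit; M(SiO2) = 60.083, so SiO2 mass = 60.083 g.
60.083/184.216 × 100 = 32.62 wt%.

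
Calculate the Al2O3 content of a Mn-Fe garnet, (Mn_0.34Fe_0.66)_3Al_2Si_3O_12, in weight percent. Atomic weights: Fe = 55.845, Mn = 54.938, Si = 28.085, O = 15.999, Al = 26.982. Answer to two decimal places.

Formula mass = 496.817 g/mol.
2 Al → 1.0000 mol Al2O3 per formula unit; M(Al2O3) = 101.961, so Al2O3 mass = 101.961 g.
101.961/496.817 × 100 = 20.52 wt%.

20.52 wt%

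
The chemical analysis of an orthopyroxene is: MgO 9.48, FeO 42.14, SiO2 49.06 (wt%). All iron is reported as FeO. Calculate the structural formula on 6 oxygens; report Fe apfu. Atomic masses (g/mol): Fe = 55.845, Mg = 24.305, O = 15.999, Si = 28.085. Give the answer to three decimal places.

1.434 Fe apfu

9.48 wt% MgO ÷ 40.304 g/mol = 0.23521 mol, giving 0.23521 Mg and 0.23521 O.
42.14 wt% FeO ÷ 71.844 g/mol = 0.58655 mol, giving 0.58655 Fe and 0.58655 O.
49.06 wt% SiO2 ÷ 60.083 g/mol = 0.81654 mol, giving 0.81654 Si and 1.63308 O.
Oxygen sums to 2.45484; scaling by 6/2.45484 = 2.44415 puts the formula on 6 O.
Fe: 0.58655 × 2.44415 = 1.434 atoms per formula unit.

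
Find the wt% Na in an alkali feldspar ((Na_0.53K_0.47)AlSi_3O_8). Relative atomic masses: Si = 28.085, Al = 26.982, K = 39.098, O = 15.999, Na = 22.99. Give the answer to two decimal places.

4.52 wt%

M((Na_0.53K_0.47)AlSi_3O_8) = 269.790 g/mol.
Na contributes 0.53 × 22.99 = 12.185 g per mole.
12.185/269.790 = 0.0452 → 4.52%.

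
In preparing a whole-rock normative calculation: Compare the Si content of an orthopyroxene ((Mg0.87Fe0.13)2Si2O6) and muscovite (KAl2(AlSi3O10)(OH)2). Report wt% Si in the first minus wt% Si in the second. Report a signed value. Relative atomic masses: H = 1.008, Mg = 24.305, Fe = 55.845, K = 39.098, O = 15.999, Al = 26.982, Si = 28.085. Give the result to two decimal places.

5.73 percentage points

M((Mg0.87Fe0.13)2Si2O6) = 208.974 g/mol, so wt% Si = 56.170/208.974 × 100 = 26.88%.
M(KAl2(AlSi3O10)(OH)2) = 398.303 g/mol, so wt% Si = 84.255/398.303 × 100 = 21.15%.
26.88 − 21.15 = 5.73 pp.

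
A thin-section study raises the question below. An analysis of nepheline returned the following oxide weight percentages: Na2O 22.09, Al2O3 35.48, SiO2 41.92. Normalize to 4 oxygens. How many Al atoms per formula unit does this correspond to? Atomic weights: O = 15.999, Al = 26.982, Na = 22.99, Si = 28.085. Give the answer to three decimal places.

Na2O: 22.09/61.979 = 0.35641 mol → 0.71282 mol Na, 0.35641 mol O.
Al2O3: 35.48/101.961 = 0.34798 mol → 0.69596 mol Al, 1.04394 mol O.
SiO2: 41.92/60.083 = 0.69770 mol → 0.69770 mol Si, 1.39540 mol O.
Total oxygen = 2.79575 mol. Normalization factor = 4/2.79575 = 1.43074.
Al per 4 O = 0.69596 × 1.43074 = 0.996.

0.996 Al apfu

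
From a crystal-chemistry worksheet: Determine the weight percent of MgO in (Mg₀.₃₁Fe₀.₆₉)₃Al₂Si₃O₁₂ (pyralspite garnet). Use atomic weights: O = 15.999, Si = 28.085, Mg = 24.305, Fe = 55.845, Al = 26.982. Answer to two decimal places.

M((Mg₀.₃₁Fe₀.₆₉)₃Al₂Si₃O₁₂) = 468.410 g/mol; M(MgO) = 40.304 g/mol.
Moles MgO per formula unit = 0.93 Mg ÷ 1 = 0.9300.
MgO fraction = (0.9300 × 40.304) / 468.410 = 37.483/468.410 = 0.0800.

8.00 wt%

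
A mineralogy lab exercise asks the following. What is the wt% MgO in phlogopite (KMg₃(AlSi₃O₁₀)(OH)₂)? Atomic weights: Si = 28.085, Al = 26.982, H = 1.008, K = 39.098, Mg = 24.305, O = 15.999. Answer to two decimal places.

28.98 wt%

Molar mass of KMg₃(AlSi₃O₁₀)(OH)₂ = 1·39.098 + 3·24.305 + 1·26.982 + 3·28.085 + 12·15.999 + 2·1.008 = 417.254 g/mol.
Each formula unit contains 3 Mg, equivalent to 3/1 = 3.0000 mol MgO.
M(MgO) = 1×24.305 + 1×15.999 = 40.304 g/mol.
Mass of MgO per formula unit = 3.0000 × 40.304 = 120.912 g.
MgO wt% = 120.912 / 417.254 × 100 = 28.98%.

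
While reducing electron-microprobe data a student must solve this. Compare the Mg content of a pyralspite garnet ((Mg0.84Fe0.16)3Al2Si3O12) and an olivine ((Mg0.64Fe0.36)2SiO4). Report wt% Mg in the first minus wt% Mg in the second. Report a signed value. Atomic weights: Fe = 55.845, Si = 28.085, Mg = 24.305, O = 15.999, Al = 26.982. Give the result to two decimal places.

M((Mg0.84Fe0.16)3Al2Si3O12) = 418.261 g/mol, so wt% Mg = 61.249/418.261 × 100 = 14.64%.
M((Mg0.64Fe0.36)2SiO4) = 163.400 g/mol, so wt% Mg = 31.110/163.400 × 100 = 19.04%.
14.64 − 19.04 = -4.40 pp.

-4.40 percentage points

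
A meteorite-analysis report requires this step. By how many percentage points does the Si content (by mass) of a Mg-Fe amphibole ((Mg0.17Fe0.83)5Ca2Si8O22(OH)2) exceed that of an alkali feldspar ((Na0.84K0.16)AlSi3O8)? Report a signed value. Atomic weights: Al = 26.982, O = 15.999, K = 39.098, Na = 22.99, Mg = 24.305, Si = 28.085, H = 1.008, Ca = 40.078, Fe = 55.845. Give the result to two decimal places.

-8.00 percentage points

First mineral: 224.680 g Si in 943.244 g formula = 23.82 wt% Si.
Second mineral: 84.255 g Si in 264.796 g formula = 31.82 wt% Si.
23.82% − 31.82% gives a difference of -8.00 percentage points.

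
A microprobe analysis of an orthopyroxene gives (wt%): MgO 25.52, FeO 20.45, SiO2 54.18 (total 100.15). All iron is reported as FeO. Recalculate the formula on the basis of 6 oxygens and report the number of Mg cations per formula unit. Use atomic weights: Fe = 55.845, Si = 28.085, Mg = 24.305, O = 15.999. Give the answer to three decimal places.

MgO: 25.52/40.304 = 0.63319 mol → 0.63319 mol Mg, 0.63319 mol O.
FeO: 20.45/71.844 = 0.28464 mol → 0.28464 mol Fe, 0.28464 mol O.
SiO2: 54.18/60.083 = 0.90175 mol → 0.90175 mol Si, 1.80350 mol O.
Total oxygen = 2.72133 mol. Normalization factor = 6/2.72133 = 2.20480.
Mg per 6 O = 0.63319 × 2.20480 = 1.396.

1.396 Mg apfu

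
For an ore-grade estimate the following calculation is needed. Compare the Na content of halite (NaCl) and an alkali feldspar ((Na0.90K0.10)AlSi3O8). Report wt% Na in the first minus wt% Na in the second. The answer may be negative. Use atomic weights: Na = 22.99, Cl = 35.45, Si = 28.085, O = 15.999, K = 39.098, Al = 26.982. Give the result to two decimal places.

M(NaCl) = 58.440 g/mol, so wt% Na = 22.990/58.440 × 100 = 39.34%.
M((Na0.90K0.10)AlSi3O8) = 263.830 g/mol, so wt% Na = 20.691/263.830 × 100 = 7.84%.
39.34 − 7.84 = 31.50 pp.

31.50 percentage points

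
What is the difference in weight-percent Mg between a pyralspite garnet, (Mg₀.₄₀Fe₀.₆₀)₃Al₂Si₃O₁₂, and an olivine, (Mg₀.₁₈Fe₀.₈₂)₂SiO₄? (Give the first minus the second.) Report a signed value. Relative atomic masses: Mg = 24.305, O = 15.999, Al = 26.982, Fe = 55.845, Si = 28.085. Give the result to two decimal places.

Mg in (Mg₀.₄₀Fe₀.₆₀)₃Al₂Si₃O₁₂: molar mass 459.894 g/mol; 1.20×24.305 = 29.166 g → 6.34 wt%.
Mg in (Mg₀.₁₈Fe₀.₈₂)₂SiO₄: molar mass 192.417 g/mol; 0.36×24.305 = 8.750 g → 4.55 wt%.
Difference = 6.34 − 4.55 = 1.79 percentage points.

1.79 percentage points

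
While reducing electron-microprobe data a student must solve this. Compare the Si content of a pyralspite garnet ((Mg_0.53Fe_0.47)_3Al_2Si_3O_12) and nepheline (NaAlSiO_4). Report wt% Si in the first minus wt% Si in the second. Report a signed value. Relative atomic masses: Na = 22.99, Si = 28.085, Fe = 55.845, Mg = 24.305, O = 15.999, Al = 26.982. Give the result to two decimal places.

M((Mg_0.53Fe_0.47)_3Al_2Si_3O_12) = 447.593 g/mol, so wt% Si = 84.255/447.593 × 100 = 18.82%.
M(NaAlSiO_4) = 142.053 g/mol, so wt% Si = 28.085/142.053 × 100 = 19.77%.
18.82 − 19.77 = -0.95 pp.

-0.95 percentage points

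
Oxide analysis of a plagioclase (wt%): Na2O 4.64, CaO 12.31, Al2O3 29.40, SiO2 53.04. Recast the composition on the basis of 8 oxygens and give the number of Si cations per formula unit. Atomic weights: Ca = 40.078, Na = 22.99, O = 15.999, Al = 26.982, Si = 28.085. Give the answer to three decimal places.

Na2O: 4.64/61.979 = 0.07486 mol → 0.14972 mol Na, 0.07486 mol O.
CaO: 12.31/56.077 = 0.21952 mol → 0.21952 mol Ca, 0.21952 mol O.
Al2O3: 29.40/101.961 = 0.28835 mol → 0.57670 mol Al, 0.86505 mol O.
SiO2: 53.04/60.083 = 0.88278 mol → 0.88278 mol Si, 1.76556 mol O.
Total oxygen = 2.92499 mol. Normalization factor = 8/2.92499 = 2.73505.
Si per 8 O = 0.88278 × 2.73505 = 2.414.

2.414 Si apfu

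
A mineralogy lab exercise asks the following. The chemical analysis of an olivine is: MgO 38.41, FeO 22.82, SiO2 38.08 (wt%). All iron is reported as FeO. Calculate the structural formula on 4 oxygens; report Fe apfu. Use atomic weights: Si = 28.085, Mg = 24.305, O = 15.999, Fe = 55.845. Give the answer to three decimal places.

0.501 Fe apfu

MgO (M=40.304): mol = 0.95301; Mg = 0.95301, O = 0.95301.
FeO (M=71.844): mol = 0.31763; Fe = 0.31763, O = 0.31763.
SiO2 (M=60.083): mol = 0.63379; Si = 0.63379, O = 1.26758.
ΣO = 2.53822; factor = 4/ΣO = 1.57591.
Fe apfu = 0.31763 × 1.57591 = 0.501.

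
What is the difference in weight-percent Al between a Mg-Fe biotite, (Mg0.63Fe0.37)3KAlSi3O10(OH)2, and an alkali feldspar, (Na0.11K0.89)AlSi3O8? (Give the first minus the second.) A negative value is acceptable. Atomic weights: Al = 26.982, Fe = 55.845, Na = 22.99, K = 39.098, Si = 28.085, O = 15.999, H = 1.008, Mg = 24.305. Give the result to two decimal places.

Al in (Mg0.63Fe0.37)3KAlSi3O10(OH)2: molar mass 452.263 g/mol; 1×26.982 = 26.982 g → 5.97 wt%.
Al in (Na0.11K0.89)AlSi3O8: molar mass 276.555 g/mol; 1×26.982 = 26.982 g → 9.76 wt%.
Difference = 5.97 − 9.76 = -3.79 percentage points.

-3.79 percentage points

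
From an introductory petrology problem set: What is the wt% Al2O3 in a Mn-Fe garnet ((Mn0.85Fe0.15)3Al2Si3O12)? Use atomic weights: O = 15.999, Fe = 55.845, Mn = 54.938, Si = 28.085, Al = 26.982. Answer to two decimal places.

Formula mass = 495.429 g/mol.
2 Al → 1.0000 mol Al2O3 per formula unit; M(Al2O3) = 101.961, so Al2O3 mass = 101.961 g.
101.961/495.429 × 100 = 20.58 wt%.

20.58 wt%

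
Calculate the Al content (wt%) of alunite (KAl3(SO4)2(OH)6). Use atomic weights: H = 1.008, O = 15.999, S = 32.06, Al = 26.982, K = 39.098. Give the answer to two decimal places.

Formula mass = 1*39.098 + 3*26.982 + 2*32.06 + 14*15.999 + 6*1.008 = 414.198 g/mol, of which 80.946 g is Al.
So Al makes up 80.946/414.198 = 0.1954 of the mass, i.e. 19.54%.

19.54 wt%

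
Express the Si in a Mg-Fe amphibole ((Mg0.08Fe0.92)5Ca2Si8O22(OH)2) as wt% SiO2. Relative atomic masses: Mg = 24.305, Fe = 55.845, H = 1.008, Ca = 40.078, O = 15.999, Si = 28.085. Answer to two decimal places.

50.20 wt%

M((Mg0.08Fe0.92)5Ca2Si8O22(OH)2) = 957.437 g/mol; M(SiO2) = 60.083 g/mol.
Moles SiO2 per formula unit = 8 Si ÷ 1 = 8.0000.
SiO2 fraction = (8.0000 × 60.083) / 957.437 = 480.664/957.437 = 0.5020.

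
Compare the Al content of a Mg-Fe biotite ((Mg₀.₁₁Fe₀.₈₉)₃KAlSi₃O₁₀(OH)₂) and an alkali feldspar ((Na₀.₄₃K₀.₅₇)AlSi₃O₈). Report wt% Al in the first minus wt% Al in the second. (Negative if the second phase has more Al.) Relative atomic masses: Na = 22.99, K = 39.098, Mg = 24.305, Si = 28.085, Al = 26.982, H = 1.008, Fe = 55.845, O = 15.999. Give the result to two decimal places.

-4.56 percentage points

Al in (Mg₀.₁₁Fe₀.₈₉)₃KAlSi₃O₁₀(OH)₂: molar mass 501.466 g/mol; 1×26.982 = 26.982 g → 5.38 wt%.
Al in (Na₀.₄₃K₀.₅₇)AlSi₃O₈: molar mass 271.401 g/mol; 1×26.982 = 26.982 g → 9.94 wt%.
Difference = 5.38 − 9.94 = -4.56 percentage points.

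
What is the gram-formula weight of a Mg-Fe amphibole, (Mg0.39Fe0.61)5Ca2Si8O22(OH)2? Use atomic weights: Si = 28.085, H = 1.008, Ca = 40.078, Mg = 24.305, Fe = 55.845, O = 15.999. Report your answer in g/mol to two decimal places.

908.55 g/mol

M = 1.95(24.305) + 3.05(55.845) + 2(40.078) + 8(28.085) + 24(15.999) + 2(1.008)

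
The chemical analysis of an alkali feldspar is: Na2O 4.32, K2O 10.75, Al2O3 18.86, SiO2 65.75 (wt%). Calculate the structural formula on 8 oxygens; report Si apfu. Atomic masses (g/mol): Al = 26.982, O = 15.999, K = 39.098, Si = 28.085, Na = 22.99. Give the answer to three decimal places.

2.991 Si apfu

Na2O (M=61.979): mol = 0.06970; Na = 0.13940, O = 0.06970.
K2O (M=94.195): mol = 0.11412; K = 0.22824, O = 0.11412.
Al2O3 (M=101.961): mol = 0.18497; Al = 0.36994, O = 0.55491.
SiO2 (M=60.083): mol = 1.09432; Si = 1.09432, O = 2.18864.
ΣO = 2.92737; factor = 8/ΣO = 2.73283.
Si apfu = 1.09432 × 2.73283 = 2.991.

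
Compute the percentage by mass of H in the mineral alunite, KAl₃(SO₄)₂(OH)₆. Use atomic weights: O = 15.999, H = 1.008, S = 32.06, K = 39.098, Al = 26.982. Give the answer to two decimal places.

Formula mass = 1×39.098 + 3×26.982 + 2×32.06 + 14×15.999 + 6×1.008 = 414.198 g/mol, of which 6.048 g is H.
So H makes up 6.048/414.198 = 0.0146 of the mass, i.e. 1.46%.

1.46 mass %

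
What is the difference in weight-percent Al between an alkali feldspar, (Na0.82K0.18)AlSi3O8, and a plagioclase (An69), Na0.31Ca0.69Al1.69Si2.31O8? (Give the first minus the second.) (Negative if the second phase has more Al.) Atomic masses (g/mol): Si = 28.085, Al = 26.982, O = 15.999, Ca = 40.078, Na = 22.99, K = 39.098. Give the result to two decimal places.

M((Na0.82K0.18)AlSi3O8) = 265.118 g/mol, so wt% Al = 26.982/265.118 × 100 = 10.18%.
M(Na0.31Ca0.69Al1.69Si2.31O8) = 273.249 g/mol, so wt% Al = 45.600/273.249 × 100 = 16.69%.
10.18 − 16.69 = -6.51 pp.

-6.51 percentage points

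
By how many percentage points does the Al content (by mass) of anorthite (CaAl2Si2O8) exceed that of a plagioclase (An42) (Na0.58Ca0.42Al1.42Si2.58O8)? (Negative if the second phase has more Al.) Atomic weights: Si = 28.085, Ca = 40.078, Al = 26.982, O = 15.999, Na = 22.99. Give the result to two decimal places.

M(CaAl2Si2O8) = 278.204 g/mol, so wt% Al = 53.964/278.204 × 100 = 19.40%.
M(Na0.58Ca0.42Al1.42Si2.58O8) = 268.933 g/mol, so wt% Al = 38.314/268.933 × 100 = 14.25%.
19.40 − 14.25 = 5.15 pp.

5.15 percentage points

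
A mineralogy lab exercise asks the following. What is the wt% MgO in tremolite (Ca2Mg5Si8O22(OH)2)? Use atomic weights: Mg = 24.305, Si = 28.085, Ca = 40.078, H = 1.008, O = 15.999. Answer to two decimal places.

24.81 wt%

Formula mass = 812.353 g/mol.
5 Mg → 5.0000 mol MgO per formula unit; M(MgO) = 40.304, so MgO mass = 201.520 g.
201.520/812.353 × 100 = 24.81 wt%.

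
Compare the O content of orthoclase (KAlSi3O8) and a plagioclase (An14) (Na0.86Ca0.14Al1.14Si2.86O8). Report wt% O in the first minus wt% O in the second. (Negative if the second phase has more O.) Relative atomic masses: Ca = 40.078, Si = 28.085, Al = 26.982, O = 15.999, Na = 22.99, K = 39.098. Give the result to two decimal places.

First mineral: 127.992 g O in 278.327 g formula = 45.99 wt% O.
Second mineral: 127.992 g O in 264.457 g formula = 48.40 wt% O.
45.99% − 48.40% gives a difference of -2.41 percentage points.

-2.41 percentage points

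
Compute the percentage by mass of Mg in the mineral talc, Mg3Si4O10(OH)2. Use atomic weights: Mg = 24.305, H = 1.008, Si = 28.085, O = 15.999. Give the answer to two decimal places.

19.23 weight percent

Molar mass of Mg3Si4O10(OH)2: 3*24.305 + 4*28.085 + 12*15.999 + 2*1.008 = 379.259 g/mol.
Mass of Mg per formula unit: 3 × 24.305 = 72.915 g.
Weight fraction Mg = 72.915 / 379.259 = 0.1923.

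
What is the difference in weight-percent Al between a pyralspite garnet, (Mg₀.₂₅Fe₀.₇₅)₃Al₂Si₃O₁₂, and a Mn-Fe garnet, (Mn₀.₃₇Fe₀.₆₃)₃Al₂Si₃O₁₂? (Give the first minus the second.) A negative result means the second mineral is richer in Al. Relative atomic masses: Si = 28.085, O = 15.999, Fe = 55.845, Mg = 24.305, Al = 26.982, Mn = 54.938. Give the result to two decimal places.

M((Mg₀.₂₅Fe₀.₇₅)₃Al₂Si₃O₁₂) = 474.087 g/mol, so wt% Al = 53.964/474.087 × 100 = 11.38%.
M((Mn₀.₃₇Fe₀.₆₃)₃Al₂Si₃O₁₂) = 496.735 g/mol, so wt% Al = 53.964/496.735 × 100 = 10.86%.
11.38 − 10.86 = 0.52 pp.

0.52 percentage points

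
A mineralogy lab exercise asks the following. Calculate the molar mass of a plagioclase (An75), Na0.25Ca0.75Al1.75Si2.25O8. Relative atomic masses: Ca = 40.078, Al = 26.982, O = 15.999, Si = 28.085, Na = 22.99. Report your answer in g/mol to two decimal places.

274.21 g/mol

M = 0.25·22.99 + 0.75·40.078 + 1.75·26.982 + 2.25·28.085 + 8·15.999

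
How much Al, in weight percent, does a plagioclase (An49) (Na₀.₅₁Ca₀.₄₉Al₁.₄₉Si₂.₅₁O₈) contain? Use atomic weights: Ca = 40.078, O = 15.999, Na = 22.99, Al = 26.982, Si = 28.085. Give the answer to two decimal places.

Formula mass = 0.51*22.99 + 0.49*40.078 + 1.49*26.982 + 2.51*28.085 + 8*15.999 = 270.052 g/mol, of which 40.203 g is Al.
So Al makes up 40.203/270.052 = 0.1489 of the mass, i.e. 14.89%.

14.89 weight percent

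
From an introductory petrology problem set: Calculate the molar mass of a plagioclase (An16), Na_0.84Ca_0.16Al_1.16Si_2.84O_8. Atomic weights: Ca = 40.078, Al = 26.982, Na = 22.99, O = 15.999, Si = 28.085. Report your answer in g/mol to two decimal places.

Na: 0.84 × 22.99 = 19.3116
Ca: 0.16 × 40.078 = 6.4125
Al: 1.16 × 26.982 = 31.2991
Si: 2.84 × 28.085 = 79.7614
O: 8 × 15.999 = 127.9920
Summing the contributions gives the formula mass.

264.78 g/mol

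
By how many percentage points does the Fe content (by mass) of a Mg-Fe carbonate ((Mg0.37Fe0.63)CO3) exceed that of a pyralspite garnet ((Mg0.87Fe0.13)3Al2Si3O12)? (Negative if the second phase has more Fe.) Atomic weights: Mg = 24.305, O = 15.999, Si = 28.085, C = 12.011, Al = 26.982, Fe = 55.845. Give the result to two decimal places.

Fe in (Mg0.37Fe0.63)CO3: molar mass 104.183 g/mol; 0.63×55.845 = 35.182 g → 33.77 wt%.
Fe in (Mg0.87Fe0.13)3Al2Si3O12: molar mass 415.423 g/mol; 0.39×55.845 = 21.780 g → 5.24 wt%.
Difference = 33.77 − 5.24 = 28.53 percentage points.

28.53 percentage points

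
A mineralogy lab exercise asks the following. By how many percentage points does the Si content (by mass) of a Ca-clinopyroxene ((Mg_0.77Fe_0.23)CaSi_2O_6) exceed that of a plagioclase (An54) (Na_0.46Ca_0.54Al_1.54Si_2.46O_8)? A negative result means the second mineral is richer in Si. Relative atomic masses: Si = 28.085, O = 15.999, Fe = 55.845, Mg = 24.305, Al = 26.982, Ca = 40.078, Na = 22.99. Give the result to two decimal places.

-0.41 percentage points

Si in (Mg_0.77Fe_0.23)CaSi_2O_6: molar mass 223.801 g/mol; 2×28.085 = 56.170 g → 25.10 wt%.
Si in Na_0.46Ca_0.54Al_1.54Si_2.46O_8: molar mass 270.851 g/mol; 2.46×28.085 = 69.089 g → 25.51 wt%.
Difference = 25.10 − 25.51 = -0.41 percentage points.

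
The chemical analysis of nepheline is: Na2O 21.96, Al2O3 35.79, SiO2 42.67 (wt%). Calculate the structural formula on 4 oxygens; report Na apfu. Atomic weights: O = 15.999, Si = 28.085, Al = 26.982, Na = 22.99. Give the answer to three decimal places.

21.96 wt% Na2O ÷ 61.979 g/mol = 0.35431 mol, giving 0.70862 Na and 0.35431 O.
35.79 wt% Al2O3 ÷ 101.961 g/mol = 0.35102 mol, giving 0.70204 Al and 1.05306 O.
42.67 wt% SiO2 ÷ 60.083 g/mol = 0.71018 mol, giving 0.71018 Si and 1.42036 O.
Oxygen sums to 2.82773; scaling by 4/2.82773 = 1.41456 puts the formula on 4 O.
Na: 0.70862 × 1.41456 = 1.002 atoms per formula unit.

1.002 Na apfu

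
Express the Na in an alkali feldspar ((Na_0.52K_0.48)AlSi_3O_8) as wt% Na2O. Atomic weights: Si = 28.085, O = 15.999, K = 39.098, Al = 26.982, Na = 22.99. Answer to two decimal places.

5.97 wt%

M((Na_0.52K_0.48)AlSi_3O_8) = 269.951 g/mol; M(Na2O) = 61.979 g/mol.
Moles Na2O per formula unit = 0.52 Na ÷ 2 = 0.2600.
Na2O fraction = (0.2600 × 61.979) / 269.951 = 16.115/269.951 = 0.0597.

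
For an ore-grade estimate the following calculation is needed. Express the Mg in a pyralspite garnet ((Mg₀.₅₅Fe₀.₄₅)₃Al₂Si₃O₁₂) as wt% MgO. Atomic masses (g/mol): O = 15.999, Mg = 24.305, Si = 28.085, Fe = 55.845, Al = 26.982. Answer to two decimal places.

Molar mass of (Mg₀.₅₅Fe₀.₄₅)₃Al₂Si₃O₁₂ = 1.65*24.305 + 1.35*55.845 + 2*26.982 + 3*28.085 + 12*15.999 = 445.701 g/mol.
Each formula unit contains 1.65 Mg, equivalent to 1.65/1 = 1.6500 mol MgO.
M(MgO) = 1×24.305 + 1×15.999 = 40.304 g/mol.
Mass of MgO per formula unit = 1.6500 × 40.304 = 66.502 g.
MgO wt% = 66.502 / 445.701 × 100 = 14.92%.

14.92 wt%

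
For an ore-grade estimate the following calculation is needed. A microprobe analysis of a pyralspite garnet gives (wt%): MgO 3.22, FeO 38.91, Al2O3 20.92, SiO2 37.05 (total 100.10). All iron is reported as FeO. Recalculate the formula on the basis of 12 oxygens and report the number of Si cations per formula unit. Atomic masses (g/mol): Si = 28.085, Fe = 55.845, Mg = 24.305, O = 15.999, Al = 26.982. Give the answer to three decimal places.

MgO: 3.22/40.304 = 0.07989 mol → 0.07989 mol Mg, 0.07989 mol O.
FeO: 38.91/71.844 = 0.54159 mol → 0.54159 mol Fe, 0.54159 mol O.
Al2O3: 20.92/101.961 = 0.20518 mol → 0.41036 mol Al, 0.61554 mol O.
SiO2: 37.05/60.083 = 0.61665 mol → 0.61665 mol Si, 1.23330 mol O.
Total oxygen = 2.47032 mol. Normalization factor = 12/2.47032 = 4.85767.
Si per 12 O = 0.61665 × 4.85767 = 2.995.

2.995 Si apfu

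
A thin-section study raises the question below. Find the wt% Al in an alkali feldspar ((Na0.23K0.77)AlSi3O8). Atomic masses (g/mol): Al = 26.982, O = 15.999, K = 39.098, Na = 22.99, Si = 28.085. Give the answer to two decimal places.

Formula mass = 0.23*22.99 + 0.77*39.098 + 1*26.982 + 3*28.085 + 8*15.999 = 274.622 g/mol, of which 26.982 g is Al.
So Al makes up 26.982/274.622 = 0.0983 of the mass, i.e. 9.83%.

9.83 weight percent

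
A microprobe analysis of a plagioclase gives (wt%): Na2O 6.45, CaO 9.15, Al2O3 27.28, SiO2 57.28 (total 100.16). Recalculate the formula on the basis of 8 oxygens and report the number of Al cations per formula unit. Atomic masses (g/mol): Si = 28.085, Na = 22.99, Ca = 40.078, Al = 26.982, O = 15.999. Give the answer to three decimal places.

Na2O: 6.45/61.979 = 0.10407 mol → 0.20814 mol Na, 0.10407 mol O.
CaO: 9.15/56.077 = 0.16317 mol → 0.16317 mol Ca, 0.16317 mol O.
Al2O3: 27.28/101.961 = 0.26755 mol → 0.53510 mol Al, 0.80265 mol O.
SiO2: 57.28/60.083 = 0.95335 mol → 0.95335 mol Si, 1.90670 mol O.
Total oxygen = 2.97659 mol. Normalization factor = 8/2.97659 = 2.68764.
Al per 8 O = 0.53510 × 2.68764 = 1.438.

1.438 Al apfu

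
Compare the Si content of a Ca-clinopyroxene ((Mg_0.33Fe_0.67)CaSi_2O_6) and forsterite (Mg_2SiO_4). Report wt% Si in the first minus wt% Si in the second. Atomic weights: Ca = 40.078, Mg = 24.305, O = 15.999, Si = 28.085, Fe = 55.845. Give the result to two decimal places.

First mineral: 56.170 g Si in 237.679 g formula = 23.63 wt% Si.
Second mineral: 28.085 g Si in 140.691 g formula = 19.96 wt% Si.
23.63% − 19.96% gives a difference of 3.67 percentage points.

3.67 percentage points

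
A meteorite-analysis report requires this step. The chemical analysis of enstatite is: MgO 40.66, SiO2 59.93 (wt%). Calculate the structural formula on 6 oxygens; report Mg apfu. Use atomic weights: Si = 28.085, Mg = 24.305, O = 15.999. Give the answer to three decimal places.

2.015 Mg apfu

40.66 wt% MgO ÷ 40.304 g/mol = 1.00883 mol, giving 1.00883 Mg and 1.00883 O.
59.93 wt% SiO2 ÷ 60.083 g/mol = 0.99745 mol, giving 0.99745 Si and 1.99490 O.
Oxygen sums to 3.00373; scaling by 6/3.00373 = 1.99752 puts the formula on 6 O.
Mg: 1.00883 × 1.99752 = 2.015 atoms per formula unit.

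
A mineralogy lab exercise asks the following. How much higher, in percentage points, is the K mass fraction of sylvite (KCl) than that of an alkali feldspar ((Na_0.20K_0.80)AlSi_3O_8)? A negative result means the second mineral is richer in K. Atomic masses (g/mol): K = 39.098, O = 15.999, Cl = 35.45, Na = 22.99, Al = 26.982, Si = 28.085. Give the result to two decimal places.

M(KCl) = 74.548 g/mol, so wt% K = 39.098/74.548 × 100 = 52.45%.
M((Na_0.20K_0.80)AlSi_3O_8) = 275.105 g/mol, so wt% K = 31.278/275.105 × 100 = 11.37%.
52.45 − 11.37 = 41.08 pp.

41.08 percentage points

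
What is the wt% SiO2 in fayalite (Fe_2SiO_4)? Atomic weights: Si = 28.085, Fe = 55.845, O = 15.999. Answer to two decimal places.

29.49 wt%

Formula mass = 203.771 g/mol.
1 Si → 1.0000 mol SiO2 per formula unit; M(SiO2) = 60.083, so SiO2 mass = 60.083 g.
60.083/203.771 × 100 = 29.49 wt%.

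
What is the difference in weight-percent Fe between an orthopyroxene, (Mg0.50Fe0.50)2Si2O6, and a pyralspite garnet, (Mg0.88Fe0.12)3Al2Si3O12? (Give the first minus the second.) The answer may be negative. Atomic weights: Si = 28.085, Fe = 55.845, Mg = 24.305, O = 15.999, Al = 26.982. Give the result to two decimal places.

M((Mg0.50Fe0.50)2Si2O6) = 232.314 g/mol, so wt% Fe = 55.845/232.314 × 100 = 24.04%.
M((Mg0.88Fe0.12)3Al2Si3O12) = 414.476 g/mol, so wt% Fe = 20.104/414.476 × 100 = 4.85%.
24.04 − 4.85 = 19.19 pp.

19.19 percentage points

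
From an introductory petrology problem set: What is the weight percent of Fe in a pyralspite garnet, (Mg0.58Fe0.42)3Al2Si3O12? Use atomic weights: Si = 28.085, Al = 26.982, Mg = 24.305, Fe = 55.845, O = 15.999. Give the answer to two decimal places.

15.89 weight percent

M((Mg0.58Fe0.42)3Al2Si3O12) = 442.862 g/mol.
Fe contributes 1.26 × 55.845 = 70.365 g per mole.
70.365/442.862 = 0.1589 → 15.89%.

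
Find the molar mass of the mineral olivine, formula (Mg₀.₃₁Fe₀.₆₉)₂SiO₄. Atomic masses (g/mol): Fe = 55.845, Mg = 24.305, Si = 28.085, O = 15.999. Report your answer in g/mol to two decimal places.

184.22 g/mol

M = 0.62×24.305 + 1.38×55.845 + 1×28.085 + 4×15.999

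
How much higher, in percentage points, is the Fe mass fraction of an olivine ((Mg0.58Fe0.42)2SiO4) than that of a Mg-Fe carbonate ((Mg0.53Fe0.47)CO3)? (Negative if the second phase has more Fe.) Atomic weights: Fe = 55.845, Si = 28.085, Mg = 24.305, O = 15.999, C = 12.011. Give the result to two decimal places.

M((Mg0.58Fe0.42)2SiO4) = 167.185 g/mol, so wt% Fe = 46.910/167.185 × 100 = 28.06%.
M((Mg0.53Fe0.47)CO3) = 99.137 g/mol, so wt% Fe = 26.247/99.137 × 100 = 26.48%.
28.06 − 26.48 = 1.58 pp.

1.58 percentage points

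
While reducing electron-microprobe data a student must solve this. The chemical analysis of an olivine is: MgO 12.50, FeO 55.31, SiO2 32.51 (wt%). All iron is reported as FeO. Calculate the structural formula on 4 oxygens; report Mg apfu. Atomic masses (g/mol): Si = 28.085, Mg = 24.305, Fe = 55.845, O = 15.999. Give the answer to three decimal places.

0.574 Mg apfu

MgO (M=40.304): mol = 0.31014; Mg = 0.31014, O = 0.31014.
FeO (M=71.844): mol = 0.76986; Fe = 0.76986, O = 0.76986.
SiO2 (M=60.083): mol = 0.54108; Si = 0.54108, O = 1.08216.
ΣO = 2.16216; factor = 4/ΣO = 1.85000.
Mg apfu = 0.31014 × 1.85000 = 0.574.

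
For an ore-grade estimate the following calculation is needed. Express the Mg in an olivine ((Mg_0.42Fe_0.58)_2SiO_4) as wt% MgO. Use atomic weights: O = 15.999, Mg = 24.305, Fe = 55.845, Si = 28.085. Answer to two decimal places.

Molar mass of (Mg_0.42Fe_0.58)_2SiO_4 = 0.84*24.305 + 1.16*55.845 + 1*28.085 + 4*15.999 = 177.277 g/mol.
Each formula unit contains 0.84 Mg, equivalent to 0.84/1 = 0.8400 mol MgO.
M(MgO) = 1×24.305 + 1×15.999 = 40.304 g/mol.
Mass of MgO per formula unit = 0.8400 × 40.304 = 33.855 g.
MgO wt% = 33.855 / 177.277 × 100 = 19.10%.

19.10 wt%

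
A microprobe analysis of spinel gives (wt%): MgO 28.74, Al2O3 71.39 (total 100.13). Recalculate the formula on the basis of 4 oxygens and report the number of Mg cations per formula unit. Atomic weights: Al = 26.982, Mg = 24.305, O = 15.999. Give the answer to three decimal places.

1.014 Mg apfu

MgO (M=40.304): mol = 0.71308; Mg = 0.71308, O = 0.71308.
Al2O3 (M=101.961): mol = 0.70017; Al = 1.40034, O = 2.10051.
ΣO = 2.81359; factor = 4/ΣO = 1.42167.
Mg apfu = 0.71308 × 1.42167 = 1.014.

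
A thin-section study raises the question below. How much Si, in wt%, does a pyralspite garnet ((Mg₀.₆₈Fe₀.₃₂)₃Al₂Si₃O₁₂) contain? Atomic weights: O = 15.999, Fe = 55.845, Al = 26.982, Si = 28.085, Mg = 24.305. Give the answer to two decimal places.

19.44 wt%

Molar mass of (Mg₀.₆₈Fe₀.₃₂)₃Al₂Si₃O₁₂: 2.04·24.305 + 0.96·55.845 + 2·26.982 + 3·28.085 + 12·15.999 = 433.400 g/mol.
Mass of Si per formula unit: 3 × 28.085 = 84.255 g.
Weight fraction Si = 84.255 / 433.400 = 0.1944.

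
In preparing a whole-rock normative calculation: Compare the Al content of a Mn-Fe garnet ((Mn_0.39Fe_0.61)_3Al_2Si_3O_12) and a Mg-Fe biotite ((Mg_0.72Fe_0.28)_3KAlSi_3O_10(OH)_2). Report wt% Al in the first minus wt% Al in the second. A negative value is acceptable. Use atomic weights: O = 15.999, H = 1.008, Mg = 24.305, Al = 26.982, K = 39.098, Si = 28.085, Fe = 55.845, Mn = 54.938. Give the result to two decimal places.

4.78 percentage points

Al in (Mn_0.39Fe_0.61)_3Al_2Si_3O_12: molar mass 496.681 g/mol; 2×26.982 = 53.964 g → 10.86 wt%.
Al in (Mg_0.72Fe_0.28)_3KAlSi_3O_10(OH)_2: molar mass 443.748 g/mol; 1×26.982 = 26.982 g → 6.08 wt%.
Difference = 10.86 − 6.08 = 4.78 percentage points.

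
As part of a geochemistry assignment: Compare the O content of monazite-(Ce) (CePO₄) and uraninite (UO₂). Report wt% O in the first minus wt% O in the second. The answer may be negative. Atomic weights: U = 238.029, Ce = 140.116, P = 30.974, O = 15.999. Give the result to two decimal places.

M(CePO₄) = 235.086 g/mol, so wt% O = 63.996/235.086 × 100 = 27.22%.
M(UO₂) = 270.027 g/mol, so wt% O = 31.998/270.027 × 100 = 11.85%.
27.22 − 11.85 = 15.37 pp.

15.37 percentage points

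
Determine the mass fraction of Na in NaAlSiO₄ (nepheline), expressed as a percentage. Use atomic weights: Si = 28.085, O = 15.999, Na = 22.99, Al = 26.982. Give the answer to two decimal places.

Molar mass of NaAlSiO₄: 1*22.99 + 1*26.982 + 1*28.085 + 4*15.999 = 142.053 g/mol.
Mass of Na per formula unit: 1 × 22.99 = 22.990 g.
Weight fraction Na = 22.990 / 142.053 = 0.1618.

16.18 mass %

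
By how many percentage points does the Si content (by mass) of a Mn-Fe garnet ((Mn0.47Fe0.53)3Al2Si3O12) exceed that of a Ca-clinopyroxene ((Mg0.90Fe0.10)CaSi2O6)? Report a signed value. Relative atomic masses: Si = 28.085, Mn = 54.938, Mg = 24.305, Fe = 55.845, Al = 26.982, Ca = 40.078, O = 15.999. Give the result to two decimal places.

-8.60 percentage points

Si in (Mn0.47Fe0.53)3Al2Si3O12: molar mass 496.463 g/mol; 3×28.085 = 84.255 g → 16.97 wt%.
Si in (Mg0.90Fe0.10)CaSi2O6: molar mass 219.701 g/mol; 2×28.085 = 56.170 g → 25.57 wt%.
Difference = 16.97 − 25.57 = -8.60 percentage points.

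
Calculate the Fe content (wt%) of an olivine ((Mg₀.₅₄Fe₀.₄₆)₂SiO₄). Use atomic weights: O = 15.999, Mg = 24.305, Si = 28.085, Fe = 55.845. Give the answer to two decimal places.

M((Mg₀.₅₄Fe₀.₄₆)₂SiO₄) = 169.708 g/mol.
Fe contributes 0.92 × 55.845 = 51.377 g per mole.
51.377/169.708 = 0.3027 → 30.27%.

30.27 wt%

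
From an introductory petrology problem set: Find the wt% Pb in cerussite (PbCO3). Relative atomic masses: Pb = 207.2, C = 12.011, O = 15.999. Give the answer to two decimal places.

77.54 mass %

Formula mass = 1×207.2 + 1×12.011 + 3×15.999 = 267.208 g/mol, of which 207.200 g is Pb.
So Pb makes up 207.200/267.208 = 0.7754 of the mass, i.e. 77.54%.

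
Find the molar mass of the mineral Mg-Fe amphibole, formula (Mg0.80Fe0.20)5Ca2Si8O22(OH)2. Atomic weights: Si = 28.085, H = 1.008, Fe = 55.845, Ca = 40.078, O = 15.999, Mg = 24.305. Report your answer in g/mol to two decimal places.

M = 4×24.305 + 1×55.845 + 2×40.078 + 8×28.085 + 24×15.999 + 2×1.008

843.89 g/mol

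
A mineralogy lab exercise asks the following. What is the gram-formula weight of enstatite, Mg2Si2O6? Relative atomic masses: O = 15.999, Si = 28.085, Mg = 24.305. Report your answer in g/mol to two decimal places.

200.77 g/mol

The formula mass is the sum 2·24.305 + 2·28.085 + 6·15.999.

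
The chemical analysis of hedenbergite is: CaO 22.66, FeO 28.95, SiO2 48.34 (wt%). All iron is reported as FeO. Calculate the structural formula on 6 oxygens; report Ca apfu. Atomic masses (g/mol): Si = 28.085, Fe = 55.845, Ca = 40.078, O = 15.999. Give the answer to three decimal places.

1.003 Ca apfu

22.66 wt% CaO ÷ 56.077 g/mol = 0.40409 mol, giving 0.40409 Ca and 0.40409 O.
28.95 wt% FeO ÷ 71.844 g/mol = 0.40296 mol, giving 0.40296 Fe and 0.40296 O.
48.34 wt% SiO2 ÷ 60.083 g/mol = 0.80455 mol, giving 0.80455 Si and 1.60910 O.
Oxygen sums to 2.41615; scaling by 6/2.41615 = 2.48329 puts the formula on 6 O.
Ca: 0.40409 × 2.48329 = 1.003 atoms per formula unit.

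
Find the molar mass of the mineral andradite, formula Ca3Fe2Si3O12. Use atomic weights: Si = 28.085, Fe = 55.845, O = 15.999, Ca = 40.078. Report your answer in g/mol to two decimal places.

508.17 g/mol

Ca: 3 × 40.078 = 120.2340
Fe: 2 × 55.845 = 111.6900
Si: 3 × 28.085 = 84.2550
O: 12 × 15.999 = 191.9880
Summing the contributions gives the formula mass.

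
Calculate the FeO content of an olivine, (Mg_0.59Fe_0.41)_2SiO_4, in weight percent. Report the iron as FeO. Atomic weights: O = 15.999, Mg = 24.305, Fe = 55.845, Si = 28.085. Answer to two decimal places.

Molar mass of (Mg_0.59Fe_0.41)_2SiO_4 = 1.18*24.305 + 0.82*55.845 + 1*28.085 + 4*15.999 = 166.554 g/mol.
Each formula unit contains 0.82 Fe, equivalent to 0.82/1 = 0.8200 mol FeO.
M(FeO) = 1×55.845 + 1×15.999 = 71.844 g/mol.
Mass of FeO per formula unit = 0.8200 × 71.844 = 58.912 g.
FeO wt% = 58.912 / 166.554 × 100 = 35.37%.

35.37 wt%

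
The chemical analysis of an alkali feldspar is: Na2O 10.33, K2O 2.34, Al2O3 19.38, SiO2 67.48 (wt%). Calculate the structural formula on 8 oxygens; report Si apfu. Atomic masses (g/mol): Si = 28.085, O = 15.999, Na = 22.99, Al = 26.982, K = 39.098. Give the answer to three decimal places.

2.987 Si apfu

10.33 wt% Na2O ÷ 61.979 g/mol = 0.16667 mol, giving 0.33334 Na and 0.16667 O.
2.34 wt% K2O ÷ 94.195 g/mol = 0.02484 mol, giving 0.04968 K and 0.02484 O.
19.38 wt% Al2O3 ÷ 101.961 g/mol = 0.19007 mol, giving 0.38014 Al and 0.57021 O.
67.48 wt% SiO2 ÷ 60.083 g/mol = 1.12311 mol, giving 1.12311 Si and 2.24622 O.
Oxygen sums to 3.00794; scaling by 8/3.00794 = 2.65963 puts the formula on 8 O.
Si: 1.12311 × 2.65963 = 2.987 atoms per formula unit.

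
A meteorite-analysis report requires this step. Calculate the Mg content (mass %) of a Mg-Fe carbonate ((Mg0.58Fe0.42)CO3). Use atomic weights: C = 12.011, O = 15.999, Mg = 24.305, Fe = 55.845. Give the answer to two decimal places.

Molar mass of (Mg0.58Fe0.42)CO3: 0.58*24.305 + 0.42*55.845 + 1*12.011 + 3*15.999 = 97.560 g/mol.
Mass of Mg per formula unit: 0.58 × 24.305 = 14.097 g.
Weight fraction Mg = 14.097 / 97.560 = 0.1445.

14.45 mass %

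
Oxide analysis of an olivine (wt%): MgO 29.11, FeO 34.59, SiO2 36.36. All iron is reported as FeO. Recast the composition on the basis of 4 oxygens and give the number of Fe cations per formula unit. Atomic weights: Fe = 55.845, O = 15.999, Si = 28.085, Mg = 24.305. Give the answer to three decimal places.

MgO (M=40.304): mol = 0.72226; Mg = 0.72226, O = 0.72226.
FeO (M=71.844): mol = 0.48146; Fe = 0.48146, O = 0.48146.
SiO2 (M=60.083): mol = 0.60516; Si = 0.60516, O = 1.21032.
ΣO = 2.41404; factor = 4/ΣO = 1.65697.
Fe apfu = 0.48146 × 1.65697 = 0.798.

0.798 Fe apfu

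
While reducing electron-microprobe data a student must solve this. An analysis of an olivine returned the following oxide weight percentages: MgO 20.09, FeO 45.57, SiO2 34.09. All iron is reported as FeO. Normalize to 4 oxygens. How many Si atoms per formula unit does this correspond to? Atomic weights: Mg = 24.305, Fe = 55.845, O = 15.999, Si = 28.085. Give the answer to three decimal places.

1.001 Si apfu

MgO: 20.09/40.304 = 0.49846 mol → 0.49846 mol Mg, 0.49846 mol O.
FeO: 45.57/71.844 = 0.63429 mol → 0.63429 mol Fe, 0.63429 mol O.
SiO2: 34.09/60.083 = 0.56738 mol → 0.56738 mol Si, 1.13476 mol O.
Total oxygen = 2.26751 mol. Normalization factor = 4/2.26751 = 1.76405.
Si per 4 O = 0.56738 × 1.76405 = 1.001.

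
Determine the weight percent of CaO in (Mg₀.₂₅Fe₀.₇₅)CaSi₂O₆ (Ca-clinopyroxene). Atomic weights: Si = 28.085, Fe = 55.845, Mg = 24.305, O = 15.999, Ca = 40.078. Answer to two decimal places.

Molar mass of (Mg₀.₂₅Fe₀.₇₅)CaSi₂O₆ = 0.25*24.305 + 0.75*55.845 + 1*40.078 + 2*28.085 + 6*15.999 = 240.202 g/mol.
Each formula unit contains 1 Ca, equivalent to 1/1 = 1.0000 mol CaO.
M(CaO) = 1×40.078 + 1×15.999 = 56.077 g/mol.
Mass of CaO per formula unit = 1.0000 × 56.077 = 56.077 g.
CaO wt% = 56.077 / 240.202 × 100 = 23.35%.

23.35 wt%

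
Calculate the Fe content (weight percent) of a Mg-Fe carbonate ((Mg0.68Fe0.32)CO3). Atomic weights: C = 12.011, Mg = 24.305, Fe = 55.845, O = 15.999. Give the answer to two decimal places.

Molar mass of (Mg0.68Fe0.32)CO3: 0.68*24.305 + 0.32*55.845 + 1*12.011 + 3*15.999 = 94.406 g/mol.
Mass of Fe per formula unit: 0.32 × 55.845 = 17.870 g.
Weight fraction Fe = 17.870 / 94.406 = 0.1893.

18.93 weight percent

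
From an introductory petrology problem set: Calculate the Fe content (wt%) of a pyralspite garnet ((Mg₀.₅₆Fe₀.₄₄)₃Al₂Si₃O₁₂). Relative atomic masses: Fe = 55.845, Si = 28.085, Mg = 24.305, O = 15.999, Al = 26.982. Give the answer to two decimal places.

M((Mg₀.₅₆Fe₀.₄₄)₃Al₂Si₃O₁₂) = 444.755 g/mol.
Fe contributes 1.32 × 55.845 = 73.715 g per mole.
73.715/444.755 = 0.1657 → 16.57%.

16.57 wt%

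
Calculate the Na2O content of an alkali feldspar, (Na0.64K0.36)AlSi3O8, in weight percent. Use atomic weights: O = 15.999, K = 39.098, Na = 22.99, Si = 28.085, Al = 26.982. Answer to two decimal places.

7.40 wt%

Molar mass of (Na0.64K0.36)AlSi3O8 = 0.64×22.99 + 0.36×39.098 + 1×26.982 + 3×28.085 + 8×15.999 = 268.018 g/mol.
Each formula unit contains 0.64 Na, equivalent to 0.64/2 = 0.3200 mol Na2O.
M(Na2O) = 2×22.99 + 1×15.999 = 61.979 g/mol.
Mass of Na2O per formula unit = 0.3200 × 61.979 = 19.833 g.
Na2O wt% = 19.833 / 268.018 × 100 = 7.40%.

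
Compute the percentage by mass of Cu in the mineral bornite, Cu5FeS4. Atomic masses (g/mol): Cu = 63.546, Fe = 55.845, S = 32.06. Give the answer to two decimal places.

Formula mass = 5*63.546 + 1*55.845 + 4*32.06 = 501.815 g/mol, of which 317.730 g is Cu.
So Cu makes up 317.730/501.815 = 0.6332 of the mass, i.e. 63.32%.

63.32 mass %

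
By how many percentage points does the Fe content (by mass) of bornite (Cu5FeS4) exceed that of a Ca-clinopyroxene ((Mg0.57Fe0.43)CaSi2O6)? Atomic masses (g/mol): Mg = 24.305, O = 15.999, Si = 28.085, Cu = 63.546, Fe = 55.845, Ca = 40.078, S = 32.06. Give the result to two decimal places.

First mineral: 55.845 g Fe in 501.815 g formula = 11.13 wt% Fe.
Second mineral: 24.013 g Fe in 230.109 g formula = 10.44 wt% Fe.
11.13% − 10.44% gives a difference of 0.69 percentage points.

0.69 percentage points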